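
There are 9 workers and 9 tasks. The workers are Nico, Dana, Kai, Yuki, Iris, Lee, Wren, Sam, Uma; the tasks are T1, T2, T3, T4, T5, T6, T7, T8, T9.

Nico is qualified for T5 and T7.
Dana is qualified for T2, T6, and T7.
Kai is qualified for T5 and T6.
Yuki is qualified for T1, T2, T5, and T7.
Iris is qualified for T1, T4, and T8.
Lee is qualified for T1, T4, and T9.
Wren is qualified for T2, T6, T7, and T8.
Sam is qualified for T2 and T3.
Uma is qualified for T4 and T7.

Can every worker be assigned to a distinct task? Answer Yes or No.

One maximum matching: Nico-T5, Dana-T2, Kai-T6, Yuki-T1, Iris-T4, Lee-T9, Wren-T8, Sam-T3, Uma-T7.
Every worker is matched, so this is a perfect matching.

Yes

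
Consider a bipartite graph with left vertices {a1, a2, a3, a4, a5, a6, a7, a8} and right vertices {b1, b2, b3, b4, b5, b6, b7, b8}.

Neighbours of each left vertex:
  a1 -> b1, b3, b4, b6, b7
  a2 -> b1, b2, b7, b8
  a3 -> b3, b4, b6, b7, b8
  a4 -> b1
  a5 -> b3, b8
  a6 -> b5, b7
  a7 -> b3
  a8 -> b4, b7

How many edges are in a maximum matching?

A valid assignment of size 8: a1–b4, a2–b2, a3–b6, a4–b1, a5–b8, a6–b5, a7–b3, a8–b7.
This saturates every left vertex, so 8 is the maximum.

8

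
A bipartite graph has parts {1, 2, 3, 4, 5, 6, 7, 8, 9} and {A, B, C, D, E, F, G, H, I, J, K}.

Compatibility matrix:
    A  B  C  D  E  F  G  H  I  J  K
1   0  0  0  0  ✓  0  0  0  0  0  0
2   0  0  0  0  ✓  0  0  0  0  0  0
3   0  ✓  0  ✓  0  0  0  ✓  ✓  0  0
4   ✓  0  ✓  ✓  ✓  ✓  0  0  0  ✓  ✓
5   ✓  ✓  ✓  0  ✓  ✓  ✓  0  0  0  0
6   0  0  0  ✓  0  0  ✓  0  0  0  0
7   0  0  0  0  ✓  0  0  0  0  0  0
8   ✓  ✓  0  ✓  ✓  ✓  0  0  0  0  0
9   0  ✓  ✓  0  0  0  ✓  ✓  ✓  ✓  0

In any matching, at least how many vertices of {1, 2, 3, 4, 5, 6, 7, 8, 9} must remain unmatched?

2

A valid assignment of size 7: 1–E, 3–D, 4–A, 5–F, 6–G, 8–B, 9–J.
The set {1, 2, 7} has only 1 neighbour ({E}), so by Hall's theorem at most 7 of the 9 left vertices can be matched.
That matches 7 of the 9, leaving 2 unmatched; no matching can do better.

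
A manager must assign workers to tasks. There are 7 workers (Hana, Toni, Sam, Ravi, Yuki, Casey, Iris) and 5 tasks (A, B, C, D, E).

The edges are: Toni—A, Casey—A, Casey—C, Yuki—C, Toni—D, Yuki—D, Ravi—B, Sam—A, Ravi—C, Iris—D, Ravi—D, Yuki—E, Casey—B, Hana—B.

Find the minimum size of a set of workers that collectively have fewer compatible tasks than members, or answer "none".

3

Take S = {Toni, Sam, Iris}. Its neighbourhood is {A, D}, so |N(S)| = 2 < |S| = 3.
Every subset of size less than 3 has at least as many neighbours as members, so 3 is the minimum.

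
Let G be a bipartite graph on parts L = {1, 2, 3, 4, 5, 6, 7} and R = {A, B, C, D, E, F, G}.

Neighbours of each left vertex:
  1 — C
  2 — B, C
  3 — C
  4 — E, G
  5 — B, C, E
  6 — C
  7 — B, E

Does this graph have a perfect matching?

The set {1, 2, 3, 5, 6, 7} has only 3 neighbours ({B, C, E}), so by Hall's theorem at most 4 of the 7 left vertices can be matched.
Hence no matching covers every left vertex.

No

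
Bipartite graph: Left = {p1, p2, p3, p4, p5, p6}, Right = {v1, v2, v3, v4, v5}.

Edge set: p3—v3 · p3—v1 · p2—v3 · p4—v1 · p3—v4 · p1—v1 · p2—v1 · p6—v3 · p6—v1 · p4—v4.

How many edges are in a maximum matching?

3

A valid assignment of size 3: p1–v1, p2–v3, p3–v4.
The set {p1, p2, p3, p4, p5, p6} has only 3 neighbours ({v1, v3, v4}), so by Hall's theorem at most 3 of the 6 left vertices can be matched.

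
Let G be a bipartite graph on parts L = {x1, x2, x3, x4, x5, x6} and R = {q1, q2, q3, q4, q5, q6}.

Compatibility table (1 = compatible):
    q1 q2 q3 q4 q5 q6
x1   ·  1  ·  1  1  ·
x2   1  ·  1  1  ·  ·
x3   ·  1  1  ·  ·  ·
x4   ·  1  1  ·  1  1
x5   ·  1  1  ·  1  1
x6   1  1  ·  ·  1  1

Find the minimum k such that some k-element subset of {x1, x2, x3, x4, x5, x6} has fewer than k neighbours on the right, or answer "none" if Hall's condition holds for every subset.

A matching saturating every left vertex exists, for instance x1→q4, x2→q1, x3→q3, x4→q5, x5→q2, x6→q6.
By Hall's marriage theorem, this means |N(S)| ≥ |S| for every subset S, so no violating subset exists.

none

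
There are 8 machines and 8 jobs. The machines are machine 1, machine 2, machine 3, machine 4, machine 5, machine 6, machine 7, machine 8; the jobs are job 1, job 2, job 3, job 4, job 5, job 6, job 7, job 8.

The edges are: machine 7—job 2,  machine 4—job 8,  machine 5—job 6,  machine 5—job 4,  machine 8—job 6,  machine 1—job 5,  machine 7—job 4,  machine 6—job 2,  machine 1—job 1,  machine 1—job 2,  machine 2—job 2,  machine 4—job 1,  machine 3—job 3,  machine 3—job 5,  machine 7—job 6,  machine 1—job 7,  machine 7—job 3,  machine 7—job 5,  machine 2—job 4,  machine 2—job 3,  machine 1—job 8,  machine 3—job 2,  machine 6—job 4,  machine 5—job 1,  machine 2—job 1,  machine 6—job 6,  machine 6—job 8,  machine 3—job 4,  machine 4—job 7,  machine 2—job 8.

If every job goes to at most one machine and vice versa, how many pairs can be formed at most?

8

For example, pair machine 1–job 7, machine 2–job 3, machine 3–job 5, machine 4–job 8, machine 5–job 1, machine 6–job 2, machine 7–job 4, machine 8–job 6.
All 8 machines are matched, so no larger matching exists.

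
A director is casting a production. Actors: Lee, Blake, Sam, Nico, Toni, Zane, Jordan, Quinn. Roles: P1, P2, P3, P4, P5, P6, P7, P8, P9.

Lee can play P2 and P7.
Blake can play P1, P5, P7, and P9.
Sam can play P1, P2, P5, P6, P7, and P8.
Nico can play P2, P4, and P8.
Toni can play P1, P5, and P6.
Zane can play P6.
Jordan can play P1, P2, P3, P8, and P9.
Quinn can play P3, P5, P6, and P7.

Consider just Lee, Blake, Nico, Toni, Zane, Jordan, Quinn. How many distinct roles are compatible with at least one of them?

9

The union of neighbours of {Lee, Blake, Nico, Toni, Zane, Jordan, Quinn} is {P1, P2, P3, P4, P5, P6, P7, P8, P9}, which has 9 elements.
Since |N(S)| = 9 ≥ |S| = 7, Hall's condition holds for this subset.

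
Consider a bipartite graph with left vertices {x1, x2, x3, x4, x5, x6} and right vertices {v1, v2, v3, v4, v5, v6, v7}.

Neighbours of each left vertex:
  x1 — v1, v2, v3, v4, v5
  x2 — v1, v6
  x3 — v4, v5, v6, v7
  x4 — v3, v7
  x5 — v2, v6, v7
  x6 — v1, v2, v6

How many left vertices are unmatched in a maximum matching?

One maximum matching: x1→v1, x2→v6, x3→v4, x4→v3, x5→v7, x6→v2.
All 6 left vertices are matched, so no larger matching exists.
That matches 6 of the 6, leaving 0 unmatched; no matching can do better.

0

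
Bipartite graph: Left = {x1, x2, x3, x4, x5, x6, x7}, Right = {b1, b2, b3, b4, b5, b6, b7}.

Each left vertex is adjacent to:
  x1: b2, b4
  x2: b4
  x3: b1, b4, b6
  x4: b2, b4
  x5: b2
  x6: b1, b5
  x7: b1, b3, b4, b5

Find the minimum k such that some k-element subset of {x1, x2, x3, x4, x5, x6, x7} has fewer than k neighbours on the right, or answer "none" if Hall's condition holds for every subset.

3

Take S = {x1, x2, x4}. Its neighbourhood is {b2, b4}, so |N(S)| = 2 < |S| = 3.
Every subset of size less than 3 has at least as many neighbours as members, so 3 is the minimum.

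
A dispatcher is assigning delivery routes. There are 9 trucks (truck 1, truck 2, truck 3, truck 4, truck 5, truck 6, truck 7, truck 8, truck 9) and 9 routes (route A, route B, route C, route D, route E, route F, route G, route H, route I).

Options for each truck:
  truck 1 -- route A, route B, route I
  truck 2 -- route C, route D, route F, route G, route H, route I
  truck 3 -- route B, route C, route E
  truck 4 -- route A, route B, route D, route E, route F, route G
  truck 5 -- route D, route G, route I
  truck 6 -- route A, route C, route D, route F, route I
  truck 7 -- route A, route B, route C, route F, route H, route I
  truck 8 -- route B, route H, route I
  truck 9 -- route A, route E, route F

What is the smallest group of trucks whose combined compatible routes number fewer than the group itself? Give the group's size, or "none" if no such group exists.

none

A matching saturating every truck exists, for instance truck 1→route A, truck 2→route G, truck 3→route B, truck 4→route F, truck 5→route D, truck 6→route C, truck 7→route H, truck 8→route I, truck 9→route E.
By Hall's marriage theorem, this means |N(S)| ≥ |S| for every subset S, so no violating subset exists.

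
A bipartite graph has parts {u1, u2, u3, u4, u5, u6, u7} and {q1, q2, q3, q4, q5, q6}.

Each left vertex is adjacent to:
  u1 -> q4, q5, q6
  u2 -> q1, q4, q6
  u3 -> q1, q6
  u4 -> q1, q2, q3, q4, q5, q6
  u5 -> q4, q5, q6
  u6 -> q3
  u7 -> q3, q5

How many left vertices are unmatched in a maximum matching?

For example, pair u1→q5, u2→q4, u3→q1, u4→q2, u5→q6, u6→q3.
The set {u1, u2, u3, u5, u6, u7} has only 5 neighbours ({q1, q3, q4, q5, q6}), so by Hall's theorem at most 6 of the 7 left vertices can be matched.
That matches 6 of the 7, leaving 1 unmatched; no matching can do better.

1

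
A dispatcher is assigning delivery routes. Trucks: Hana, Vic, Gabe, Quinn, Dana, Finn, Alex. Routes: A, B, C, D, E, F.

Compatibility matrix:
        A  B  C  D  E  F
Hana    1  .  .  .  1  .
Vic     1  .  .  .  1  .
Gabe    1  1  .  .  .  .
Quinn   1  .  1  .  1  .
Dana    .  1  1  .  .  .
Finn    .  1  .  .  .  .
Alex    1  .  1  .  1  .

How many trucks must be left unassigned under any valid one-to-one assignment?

One maximum matching: Hana–A, Vic–E, Gabe–B, Quinn–C.
The set {Hana, Vic, Gabe, Quinn, Dana, Finn, Alex} has only 4 neighbours ({A, B, C, E}), so by Hall's theorem at most 4 of the 7 trucks can be matched.
That matches 4 of the 7, leaving 3 unmatched; no matching can do better.

3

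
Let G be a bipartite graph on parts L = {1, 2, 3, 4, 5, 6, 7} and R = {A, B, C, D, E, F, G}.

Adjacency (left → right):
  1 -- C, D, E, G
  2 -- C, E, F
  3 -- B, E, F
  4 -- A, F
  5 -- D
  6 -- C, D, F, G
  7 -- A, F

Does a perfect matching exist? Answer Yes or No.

Yes

For example, pair 1→G, 2→E, 3→B, 4→A, 5→D, 6→C, 7→F.
All 7 left vertices are covered.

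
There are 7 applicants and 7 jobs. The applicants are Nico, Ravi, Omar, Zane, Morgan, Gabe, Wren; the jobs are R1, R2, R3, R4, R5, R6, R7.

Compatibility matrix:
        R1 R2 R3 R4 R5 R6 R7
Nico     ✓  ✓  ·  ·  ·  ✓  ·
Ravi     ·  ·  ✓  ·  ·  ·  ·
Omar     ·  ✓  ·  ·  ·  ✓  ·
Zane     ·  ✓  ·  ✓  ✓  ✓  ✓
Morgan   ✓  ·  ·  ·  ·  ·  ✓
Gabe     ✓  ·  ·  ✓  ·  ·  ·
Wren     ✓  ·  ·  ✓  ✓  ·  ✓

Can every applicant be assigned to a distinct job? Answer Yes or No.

For example, pair Nico-R6, Ravi-R3, Omar-R2, Zane-R5, Morgan-R1, Gabe-R4, Wren-R7.
Every applicant is matched, so this is a perfect matching.

Yes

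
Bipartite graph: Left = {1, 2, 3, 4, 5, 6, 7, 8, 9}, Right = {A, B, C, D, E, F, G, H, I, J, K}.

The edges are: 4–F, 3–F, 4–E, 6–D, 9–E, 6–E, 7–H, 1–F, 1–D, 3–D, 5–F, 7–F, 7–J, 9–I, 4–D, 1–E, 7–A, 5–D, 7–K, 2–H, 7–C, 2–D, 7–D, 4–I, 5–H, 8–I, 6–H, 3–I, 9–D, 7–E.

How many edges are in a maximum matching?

For example, pair 1–E, 2–H, 3–D, 4–I, 5–F, 7–J.
The set {1, 2, 3, 4, 5, 6, 8, 9} has only 5 neighbours ({D, E, F, H, I}), so by Hall's theorem at most 6 of the 9 left vertices can be matched.

6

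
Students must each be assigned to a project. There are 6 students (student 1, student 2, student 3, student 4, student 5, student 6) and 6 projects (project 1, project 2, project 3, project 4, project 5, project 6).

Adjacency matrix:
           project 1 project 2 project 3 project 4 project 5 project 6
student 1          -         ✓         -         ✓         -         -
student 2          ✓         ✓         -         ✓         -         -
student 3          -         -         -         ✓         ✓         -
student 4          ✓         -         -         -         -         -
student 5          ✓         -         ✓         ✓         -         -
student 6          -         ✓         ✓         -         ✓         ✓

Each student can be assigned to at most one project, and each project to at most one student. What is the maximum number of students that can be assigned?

One maximum matching: student 1→project 2, student 2→project 4, student 3→project 5, student 4→project 1, student 5→project 3, student 6→project 6.
This saturates every student, so 6 is the maximum.

6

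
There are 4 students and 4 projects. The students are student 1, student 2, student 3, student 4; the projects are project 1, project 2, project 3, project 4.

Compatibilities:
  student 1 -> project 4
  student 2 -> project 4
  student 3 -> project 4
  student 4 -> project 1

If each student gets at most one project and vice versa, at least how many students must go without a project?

2

A valid assignment of size 2: student 1–project 4, student 4–project 1.
The set {student 1, student 2, student 3} has only 1 neighbour ({project 4}), so by Hall's theorem at most 2 of the 4 students can be matched.
That matches 2 of the 4, leaving 2 unmatched; no matching can do better.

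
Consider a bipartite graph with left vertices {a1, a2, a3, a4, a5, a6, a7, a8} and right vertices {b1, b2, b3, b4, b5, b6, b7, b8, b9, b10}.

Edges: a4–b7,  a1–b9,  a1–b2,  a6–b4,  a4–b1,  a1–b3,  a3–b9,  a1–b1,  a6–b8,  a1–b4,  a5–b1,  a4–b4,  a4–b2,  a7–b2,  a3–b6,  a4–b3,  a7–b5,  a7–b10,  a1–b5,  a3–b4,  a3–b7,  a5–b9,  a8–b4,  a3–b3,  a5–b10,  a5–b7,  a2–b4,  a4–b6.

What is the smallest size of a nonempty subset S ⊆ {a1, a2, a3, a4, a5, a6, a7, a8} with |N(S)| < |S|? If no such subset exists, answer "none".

Take S = {a2, a8}. Its neighbourhood is {b4}, so |N(S)| = 1 < |S| = 2.
No single vertex violates Hall's condition since each has at least one neighbour, so 2 is the minimum.

2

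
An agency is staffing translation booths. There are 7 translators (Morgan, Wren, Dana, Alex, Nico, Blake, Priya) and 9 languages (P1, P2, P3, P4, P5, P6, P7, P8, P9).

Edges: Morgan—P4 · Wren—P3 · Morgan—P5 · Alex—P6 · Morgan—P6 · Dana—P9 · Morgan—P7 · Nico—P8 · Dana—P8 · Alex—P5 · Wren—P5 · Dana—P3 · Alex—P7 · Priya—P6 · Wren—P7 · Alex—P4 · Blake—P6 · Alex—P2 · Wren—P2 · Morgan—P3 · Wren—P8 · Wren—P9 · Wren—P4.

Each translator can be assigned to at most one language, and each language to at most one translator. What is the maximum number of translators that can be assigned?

6

A valid assignment of size 6: Morgan→P7, Wren→P3, Dana→P9, Alex→P2, Nico→P8, Blake→P6.
The set {Blake, Priya} has only 1 neighbour ({P6}), so by Hall's theorem at most 6 of the 7 translators can be matched.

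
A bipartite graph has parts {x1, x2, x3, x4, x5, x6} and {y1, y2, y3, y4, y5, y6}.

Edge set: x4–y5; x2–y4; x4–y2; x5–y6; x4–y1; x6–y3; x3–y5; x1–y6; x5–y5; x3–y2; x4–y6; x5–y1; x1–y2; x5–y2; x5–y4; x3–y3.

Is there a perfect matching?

Yes

A valid assignment of size 6: x1→y6, x2→y4, x3→y2, x4→y5, x5→y1, x6→y3.
Every left vertex is matched, so this is a perfect matching.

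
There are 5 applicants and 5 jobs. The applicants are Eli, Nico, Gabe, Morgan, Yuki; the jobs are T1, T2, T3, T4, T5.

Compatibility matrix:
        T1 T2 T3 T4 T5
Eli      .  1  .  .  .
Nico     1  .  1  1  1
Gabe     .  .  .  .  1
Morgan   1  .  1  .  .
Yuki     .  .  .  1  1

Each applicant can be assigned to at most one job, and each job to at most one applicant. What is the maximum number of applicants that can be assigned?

5

For example, pair Eli-T2, Nico-T1, Gabe-T5, Morgan-T3, Yuki-T4.
All 5 applicants are matched, so no larger matching exists.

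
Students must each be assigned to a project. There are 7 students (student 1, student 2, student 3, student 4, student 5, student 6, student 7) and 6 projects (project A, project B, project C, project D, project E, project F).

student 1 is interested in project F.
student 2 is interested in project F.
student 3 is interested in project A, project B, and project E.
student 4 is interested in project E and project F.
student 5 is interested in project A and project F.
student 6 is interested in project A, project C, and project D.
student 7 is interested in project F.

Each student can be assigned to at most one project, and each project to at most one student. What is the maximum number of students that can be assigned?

5

One maximum matching: student 1→project F, student 3→project B, student 4→project E, student 5→project A, student 6→project C.
The set {student 1, student 2, student 7} has only 1 neighbour ({project F}), so by Hall's theorem at most 5 of the 7 students can be matched.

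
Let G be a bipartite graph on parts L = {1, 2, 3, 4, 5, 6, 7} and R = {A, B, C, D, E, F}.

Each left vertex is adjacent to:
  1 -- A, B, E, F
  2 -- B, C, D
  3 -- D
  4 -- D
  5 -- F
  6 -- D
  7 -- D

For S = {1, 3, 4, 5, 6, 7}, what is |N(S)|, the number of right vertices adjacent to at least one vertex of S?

The union of neighbours of {1, 3, 4, 5, 6, 7} is {A, B, D, E, F}, which has 5 elements.
Since |N(S)| = 5 < |S| = 6, Hall's condition fails for this subset.

5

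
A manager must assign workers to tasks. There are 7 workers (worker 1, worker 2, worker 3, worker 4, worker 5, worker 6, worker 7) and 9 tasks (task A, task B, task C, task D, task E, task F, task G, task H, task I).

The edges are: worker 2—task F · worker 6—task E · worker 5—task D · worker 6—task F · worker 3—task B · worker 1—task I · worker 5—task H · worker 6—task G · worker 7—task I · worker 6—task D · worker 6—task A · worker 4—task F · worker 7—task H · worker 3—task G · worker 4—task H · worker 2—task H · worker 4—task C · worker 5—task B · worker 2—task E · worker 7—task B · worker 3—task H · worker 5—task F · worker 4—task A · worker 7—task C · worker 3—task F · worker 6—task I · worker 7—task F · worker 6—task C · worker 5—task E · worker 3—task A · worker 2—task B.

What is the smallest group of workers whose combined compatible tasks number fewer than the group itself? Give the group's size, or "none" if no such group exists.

A matching saturating every worker exists, for instance worker 1→task I, worker 2→task E, worker 3→task G, worker 4→task A, worker 5→task H, worker 6→task D, worker 7→task F.
By Hall's marriage theorem, this means |N(S)| ≥ |S| for every subset S, so no violating subset exists.

none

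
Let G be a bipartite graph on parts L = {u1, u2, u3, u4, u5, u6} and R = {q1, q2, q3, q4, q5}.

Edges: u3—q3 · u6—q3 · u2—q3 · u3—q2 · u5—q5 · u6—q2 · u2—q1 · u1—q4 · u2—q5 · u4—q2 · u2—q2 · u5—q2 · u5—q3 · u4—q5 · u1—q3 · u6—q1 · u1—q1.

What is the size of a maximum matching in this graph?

For example, pair u1→q4, u2→q1, u3→q3, u4→q5, u5→q2.
The set {u2, u3, u4, u5, u6} has only 4 neighbours ({q1, q2, q3, q5}), so by Hall's theorem at most 5 of the 6 left vertices can be matched.

5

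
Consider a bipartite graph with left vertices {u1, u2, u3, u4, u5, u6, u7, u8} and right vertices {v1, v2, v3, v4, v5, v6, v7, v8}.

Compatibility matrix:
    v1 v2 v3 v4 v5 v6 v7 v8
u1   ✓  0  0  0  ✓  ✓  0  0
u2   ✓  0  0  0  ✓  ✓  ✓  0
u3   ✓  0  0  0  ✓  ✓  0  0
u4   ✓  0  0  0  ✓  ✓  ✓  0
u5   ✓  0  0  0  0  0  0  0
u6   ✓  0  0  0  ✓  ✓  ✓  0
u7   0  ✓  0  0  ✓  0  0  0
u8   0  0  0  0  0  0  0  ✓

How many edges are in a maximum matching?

One maximum matching: u1–v5, u2–v7, u3–v1, u4–v6, u7–v2, u8–v8.
The set {u1, u2, u3, u4, u5, u6} has only 4 neighbours ({v1, v5, v6, v7}), so by Hall's theorem at most 6 of the 8 left vertices can be matched.

6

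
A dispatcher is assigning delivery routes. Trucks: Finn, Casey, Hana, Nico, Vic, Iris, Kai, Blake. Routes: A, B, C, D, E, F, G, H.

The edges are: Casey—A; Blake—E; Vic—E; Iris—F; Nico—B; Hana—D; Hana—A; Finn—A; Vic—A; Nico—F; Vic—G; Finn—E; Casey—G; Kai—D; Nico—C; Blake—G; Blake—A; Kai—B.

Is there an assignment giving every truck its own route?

The set {Finn, Casey, Vic, Blake} has only 3 neighbours ({A, E, G}), so by Hall's theorem at most 7 of the 8 trucks can be matched.
Hence no matching covers every truck.

No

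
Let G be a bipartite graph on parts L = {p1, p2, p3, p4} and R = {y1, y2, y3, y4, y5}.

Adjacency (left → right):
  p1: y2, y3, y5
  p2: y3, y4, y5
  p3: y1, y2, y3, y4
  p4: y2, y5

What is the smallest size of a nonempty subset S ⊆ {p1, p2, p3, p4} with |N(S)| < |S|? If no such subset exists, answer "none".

A matching saturating every left vertex exists, for instance p1→y3, p2→y4, p3→y1, p4→y2.
By Hall's marriage theorem, this means |N(S)| ≥ |S| for every subset S, so no violating subset exists.

none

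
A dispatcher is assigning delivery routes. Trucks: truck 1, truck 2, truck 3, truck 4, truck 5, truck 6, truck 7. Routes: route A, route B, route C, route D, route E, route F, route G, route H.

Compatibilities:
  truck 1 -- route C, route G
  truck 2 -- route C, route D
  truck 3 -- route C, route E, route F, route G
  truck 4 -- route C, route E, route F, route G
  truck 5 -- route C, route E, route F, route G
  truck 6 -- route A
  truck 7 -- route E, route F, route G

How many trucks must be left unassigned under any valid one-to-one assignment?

One maximum matching: truck 1–route C, truck 2–route D, truck 3–route F, truck 4–route G, truck 5–route E, truck 6–route A.
The set {truck 1, truck 3, truck 4, truck 5, truck 7} has only 4 neighbours ({route C, route E, route F, route G}), so by Hall's theorem at most 6 of the 7 trucks can be matched.
That matches 6 of the 7, leaving 1 unmatched; no matching can do better.

1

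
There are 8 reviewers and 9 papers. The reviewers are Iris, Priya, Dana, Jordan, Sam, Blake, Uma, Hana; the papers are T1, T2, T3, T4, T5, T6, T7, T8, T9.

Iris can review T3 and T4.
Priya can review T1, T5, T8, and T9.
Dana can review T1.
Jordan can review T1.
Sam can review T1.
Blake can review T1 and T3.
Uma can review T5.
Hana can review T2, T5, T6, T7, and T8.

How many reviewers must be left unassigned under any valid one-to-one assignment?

One maximum matching: Iris→T4, Priya→T9, Dana→T1, Blake→T3, Uma→T5, Hana→T7.
The set {Dana, Jordan, Sam} has only 1 neighbour ({T1}), so by Hall's theorem at most 6 of the 8 reviewers can be matched.
That matches 6 of the 8, leaving 2 unmatched; no matching can do better.

2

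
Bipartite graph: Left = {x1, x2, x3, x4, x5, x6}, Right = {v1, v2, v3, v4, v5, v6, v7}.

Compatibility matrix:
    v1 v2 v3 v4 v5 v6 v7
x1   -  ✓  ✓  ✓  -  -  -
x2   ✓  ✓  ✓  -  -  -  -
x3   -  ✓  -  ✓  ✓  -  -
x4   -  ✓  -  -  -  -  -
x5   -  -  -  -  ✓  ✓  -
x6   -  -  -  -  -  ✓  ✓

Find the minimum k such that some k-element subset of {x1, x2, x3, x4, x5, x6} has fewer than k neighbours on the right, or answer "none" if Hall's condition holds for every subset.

none

A matching saturating every left vertex exists, for instance x1→v3, x2→v1, x3→v4, x4→v2, x5→v5, x6→v6.
By Hall's marriage theorem, this means |N(S)| ≥ |S| for every subset S, so no violating subset exists.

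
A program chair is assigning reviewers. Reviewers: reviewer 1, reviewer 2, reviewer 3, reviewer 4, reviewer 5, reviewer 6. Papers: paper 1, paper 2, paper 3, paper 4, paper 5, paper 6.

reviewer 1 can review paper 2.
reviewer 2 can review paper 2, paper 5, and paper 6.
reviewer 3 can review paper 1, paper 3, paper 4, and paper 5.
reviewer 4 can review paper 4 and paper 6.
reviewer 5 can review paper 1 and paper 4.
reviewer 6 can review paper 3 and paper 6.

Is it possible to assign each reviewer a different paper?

Yes

One maximum matching: reviewer 1→paper 2, reviewer 2→paper 5, reviewer 3→paper 3, reviewer 4→paper 4, reviewer 5→paper 1, reviewer 6→paper 6.
Every reviewer is matched, so this is a perfect matching.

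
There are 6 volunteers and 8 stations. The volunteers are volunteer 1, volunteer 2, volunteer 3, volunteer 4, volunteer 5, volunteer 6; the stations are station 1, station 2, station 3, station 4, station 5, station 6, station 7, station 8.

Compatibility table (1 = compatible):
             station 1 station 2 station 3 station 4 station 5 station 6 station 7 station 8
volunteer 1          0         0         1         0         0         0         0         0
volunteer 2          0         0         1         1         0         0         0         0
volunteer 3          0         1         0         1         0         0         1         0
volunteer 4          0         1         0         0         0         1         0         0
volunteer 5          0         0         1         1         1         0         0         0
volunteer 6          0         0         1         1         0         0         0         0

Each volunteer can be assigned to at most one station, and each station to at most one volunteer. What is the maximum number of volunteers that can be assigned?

5

A valid assignment of size 5: volunteer 1→station 3, volunteer 2→station 4, volunteer 3→station 7, volunteer 4→station 2, volunteer 5→station 5.
The set {volunteer 1, volunteer 2, volunteer 6} has only 2 neighbours ({station 3, station 4}), so by Hall's theorem at most 5 of the 6 volunteers can be matched.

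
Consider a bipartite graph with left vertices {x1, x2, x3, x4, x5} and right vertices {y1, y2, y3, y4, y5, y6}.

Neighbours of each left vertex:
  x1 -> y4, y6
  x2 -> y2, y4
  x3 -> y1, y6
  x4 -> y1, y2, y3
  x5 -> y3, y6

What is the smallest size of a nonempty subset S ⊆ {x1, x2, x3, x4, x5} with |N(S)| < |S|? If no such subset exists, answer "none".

none

A matching saturating every left vertex exists, for instance x1→y4, x2→y2, x3→y6, x4→y1, x5→y3.
By Hall's marriage theorem, this means |N(S)| ≥ |S| for every subset S, so no violating subset exists.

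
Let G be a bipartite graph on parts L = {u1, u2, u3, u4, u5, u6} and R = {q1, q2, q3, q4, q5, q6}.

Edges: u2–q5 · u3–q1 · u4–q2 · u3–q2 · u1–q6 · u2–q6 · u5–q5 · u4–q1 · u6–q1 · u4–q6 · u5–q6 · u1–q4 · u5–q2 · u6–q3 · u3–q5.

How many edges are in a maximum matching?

One maximum matching: u1–q4, u2–q6, u3–q5, u4–q1, u5–q2, u6–q3.
All 6 left vertices are matched, so no larger matching exists.

6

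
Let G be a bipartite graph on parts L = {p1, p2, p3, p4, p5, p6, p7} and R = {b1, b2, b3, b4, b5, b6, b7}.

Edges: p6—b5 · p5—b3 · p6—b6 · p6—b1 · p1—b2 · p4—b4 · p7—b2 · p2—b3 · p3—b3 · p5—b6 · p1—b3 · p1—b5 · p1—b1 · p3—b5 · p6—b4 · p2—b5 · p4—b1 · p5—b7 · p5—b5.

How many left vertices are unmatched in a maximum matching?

One maximum matching: p1–b1, p2–b5, p3–b3, p4–b4, p5–b7, p6–b6, p7–b2.
All 7 left vertices are matched, so no larger matching exists.
That matches 7 of the 7, leaving 0 unmatched; no matching can do better.

0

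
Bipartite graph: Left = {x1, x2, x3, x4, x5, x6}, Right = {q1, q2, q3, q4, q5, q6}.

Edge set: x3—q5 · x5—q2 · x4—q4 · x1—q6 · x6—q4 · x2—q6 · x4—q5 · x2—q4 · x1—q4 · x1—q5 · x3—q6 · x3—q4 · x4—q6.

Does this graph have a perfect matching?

No

The set {x1, x2, x3, x4, x6} has only 3 neighbours ({q4, q5, q6}), so by Hall's theorem at most 4 of the 6 left vertices can be matched.
Hence no matching covers every left vertex.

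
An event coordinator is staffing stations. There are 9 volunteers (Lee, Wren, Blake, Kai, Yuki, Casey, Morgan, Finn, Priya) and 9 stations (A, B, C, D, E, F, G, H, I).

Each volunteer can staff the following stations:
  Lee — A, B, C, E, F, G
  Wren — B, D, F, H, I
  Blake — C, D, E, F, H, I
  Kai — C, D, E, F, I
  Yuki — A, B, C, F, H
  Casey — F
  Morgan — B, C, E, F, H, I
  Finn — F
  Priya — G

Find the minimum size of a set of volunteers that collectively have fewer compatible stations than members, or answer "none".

2

Take S = {Casey, Finn}. Its neighbourhood is {F}, so |N(S)| = 1 < |S| = 2.
No single vertex violates Hall's condition since each has at least one neighbour, so 2 is the minimum.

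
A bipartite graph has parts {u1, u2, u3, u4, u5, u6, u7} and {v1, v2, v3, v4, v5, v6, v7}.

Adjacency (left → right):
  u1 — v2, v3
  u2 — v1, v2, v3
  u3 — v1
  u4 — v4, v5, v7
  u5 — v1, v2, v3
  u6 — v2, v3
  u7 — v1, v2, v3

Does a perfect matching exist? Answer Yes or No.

The set {u1, u2, u3, u5, u6, u7} has only 3 neighbours ({v1, v2, v3}), so by Hall's theorem at most 4 of the 7 left vertices can be matched.
Hence no matching covers every left vertex.

No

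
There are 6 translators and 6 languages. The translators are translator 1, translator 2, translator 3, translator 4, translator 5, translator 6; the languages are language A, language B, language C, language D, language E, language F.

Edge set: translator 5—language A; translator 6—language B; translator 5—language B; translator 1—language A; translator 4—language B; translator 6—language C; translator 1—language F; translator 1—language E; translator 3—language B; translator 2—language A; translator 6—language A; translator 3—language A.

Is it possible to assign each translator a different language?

The set {translator 2, translator 3, translator 4, translator 5} has only 2 neighbours ({language A, language B}), so by Hall's theorem at most 4 of the 6 translators can be matched.
Hence no matching covers every translator.

No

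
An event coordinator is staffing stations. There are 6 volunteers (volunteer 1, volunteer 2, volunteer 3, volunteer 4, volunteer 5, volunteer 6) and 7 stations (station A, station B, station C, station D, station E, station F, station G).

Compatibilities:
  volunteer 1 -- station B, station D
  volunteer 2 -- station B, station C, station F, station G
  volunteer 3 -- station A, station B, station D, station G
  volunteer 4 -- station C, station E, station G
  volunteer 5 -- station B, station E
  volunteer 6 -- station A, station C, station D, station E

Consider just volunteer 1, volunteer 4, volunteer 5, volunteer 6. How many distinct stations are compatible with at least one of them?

6

The union of neighbours of {volunteer 1, volunteer 4, volunteer 5, volunteer 6} is {station A, station B, station C, station D, station E, station G}, which has 6 elements.
Since |N(S)| = 6 ≥ |S| = 4, Hall's condition holds for this subset.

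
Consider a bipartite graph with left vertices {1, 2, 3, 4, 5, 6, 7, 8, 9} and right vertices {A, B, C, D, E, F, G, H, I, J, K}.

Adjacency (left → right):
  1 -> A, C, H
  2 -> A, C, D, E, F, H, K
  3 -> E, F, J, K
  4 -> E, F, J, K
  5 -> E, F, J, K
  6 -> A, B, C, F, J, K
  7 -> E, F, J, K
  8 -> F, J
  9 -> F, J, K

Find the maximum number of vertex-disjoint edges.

7

For example, pair 1→C, 2→H, 3→K, 4→J, 5→F, 6→A, 7→E.
The set {3, 4, 5, 7, 8, 9} has only 4 neighbours ({E, F, J, K}), so by Hall's theorem at most 7 of the 9 left vertices can be matched.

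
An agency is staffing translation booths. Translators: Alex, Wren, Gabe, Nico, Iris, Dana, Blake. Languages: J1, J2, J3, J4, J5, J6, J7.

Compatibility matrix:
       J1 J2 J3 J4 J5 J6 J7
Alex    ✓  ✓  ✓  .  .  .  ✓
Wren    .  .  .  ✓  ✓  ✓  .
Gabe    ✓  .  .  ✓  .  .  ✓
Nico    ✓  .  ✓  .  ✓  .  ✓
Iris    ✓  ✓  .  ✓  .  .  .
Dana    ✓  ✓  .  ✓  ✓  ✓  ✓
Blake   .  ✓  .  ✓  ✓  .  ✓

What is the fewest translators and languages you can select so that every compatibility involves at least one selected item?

{Alex, Wren, Gabe, Nico, Iris, Dana, Blake} is a vertex cover of size 7: every edge has an endpoint in this set.
No smaller cover exists because Alex–J3, Wren–J6, Gabe–J1, Nico–J5, Iris–J4, Dana–J2, Blake–J7 is a matching of size 7, and a cover must include an endpoint of each of these disjoint edges (König's theorem).

7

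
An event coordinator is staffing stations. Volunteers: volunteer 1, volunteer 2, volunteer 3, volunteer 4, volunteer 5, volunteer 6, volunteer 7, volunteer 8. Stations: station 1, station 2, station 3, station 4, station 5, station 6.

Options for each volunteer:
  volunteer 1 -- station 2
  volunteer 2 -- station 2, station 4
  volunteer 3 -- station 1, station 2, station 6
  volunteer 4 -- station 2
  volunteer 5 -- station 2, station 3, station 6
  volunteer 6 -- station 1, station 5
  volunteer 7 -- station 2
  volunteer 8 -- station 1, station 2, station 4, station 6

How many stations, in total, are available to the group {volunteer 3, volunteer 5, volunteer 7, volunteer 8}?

5

The union of neighbours of {volunteer 3, volunteer 5, volunteer 7, volunteer 8} is {station 1, station 2, station 3, station 4, station 6}, which has 5 elements.
Since |N(S)| = 5 ≥ |S| = 4, Hall's condition holds for this subset.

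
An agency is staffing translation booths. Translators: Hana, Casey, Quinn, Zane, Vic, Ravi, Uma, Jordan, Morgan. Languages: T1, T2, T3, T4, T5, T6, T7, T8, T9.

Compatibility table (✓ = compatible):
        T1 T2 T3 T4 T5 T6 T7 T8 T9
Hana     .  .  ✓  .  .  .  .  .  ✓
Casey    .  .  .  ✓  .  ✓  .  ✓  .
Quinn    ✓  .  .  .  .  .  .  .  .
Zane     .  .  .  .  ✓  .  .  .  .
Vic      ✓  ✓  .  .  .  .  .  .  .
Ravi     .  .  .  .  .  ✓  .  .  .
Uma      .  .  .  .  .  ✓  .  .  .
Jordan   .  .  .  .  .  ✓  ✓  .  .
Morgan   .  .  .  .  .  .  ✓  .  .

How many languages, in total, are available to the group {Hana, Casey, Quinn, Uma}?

6

The union of neighbours of {Hana, Casey, Quinn, Uma} is {T1, T3, T4, T6, T8, T9}, which has 6 elements.
Since |N(S)| = 6 ≥ |S| = 4, Hall's condition holds for this subset.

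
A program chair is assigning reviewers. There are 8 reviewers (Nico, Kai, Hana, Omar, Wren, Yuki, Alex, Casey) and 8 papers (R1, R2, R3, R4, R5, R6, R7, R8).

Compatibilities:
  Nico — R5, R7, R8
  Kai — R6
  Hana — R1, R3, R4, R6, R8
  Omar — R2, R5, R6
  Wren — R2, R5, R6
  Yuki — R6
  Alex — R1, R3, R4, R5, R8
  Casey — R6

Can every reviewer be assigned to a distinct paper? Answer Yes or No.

No

The set {Kai, Yuki, Casey} has only 1 neighbour ({R6}), so by Hall's theorem at most 6 of the 8 reviewers can be matched.
Hence no matching covers every reviewer.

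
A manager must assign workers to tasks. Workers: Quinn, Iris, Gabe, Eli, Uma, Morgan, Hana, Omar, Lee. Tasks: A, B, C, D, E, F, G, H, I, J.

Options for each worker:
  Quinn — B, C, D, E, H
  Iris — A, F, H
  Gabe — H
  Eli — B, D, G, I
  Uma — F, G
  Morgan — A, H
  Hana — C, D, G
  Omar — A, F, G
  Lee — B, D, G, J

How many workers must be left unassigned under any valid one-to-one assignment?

A valid assignment of size 8: Quinn–E, Iris–F, Gabe–H, Eli–D, Uma–G, Morgan–A, Hana–C, Lee–B.
The set {Iris, Gabe, Uma, Morgan, Omar} has only 4 neighbours ({A, F, G, H}), so by Hall's theorem at most 8 of the 9 workers can be matched.
That matches 8 of the 9, leaving 1 unmatched; no matching can do better.

1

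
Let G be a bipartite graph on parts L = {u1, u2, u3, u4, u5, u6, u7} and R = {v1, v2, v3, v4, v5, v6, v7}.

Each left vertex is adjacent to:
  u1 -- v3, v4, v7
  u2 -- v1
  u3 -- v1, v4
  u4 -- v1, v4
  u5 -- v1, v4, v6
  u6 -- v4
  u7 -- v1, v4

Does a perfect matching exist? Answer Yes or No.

The set {u2, u3, u4, u6, u7} has only 2 neighbours ({v1, v4}), so by Hall's theorem at most 4 of the 7 left vertices can be matched.
Hence no matching covers every left vertex.

No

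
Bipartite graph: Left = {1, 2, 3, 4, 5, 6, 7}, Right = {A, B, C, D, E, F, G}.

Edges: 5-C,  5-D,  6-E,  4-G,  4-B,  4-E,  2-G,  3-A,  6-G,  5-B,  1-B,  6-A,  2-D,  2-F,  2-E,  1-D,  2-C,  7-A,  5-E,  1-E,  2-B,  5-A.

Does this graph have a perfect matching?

The set {3, 7} has only 1 neighbour ({A}), so by Hall's theorem at most 6 of the 7 left vertices can be matched.
Hence no matching covers every left vertex.

No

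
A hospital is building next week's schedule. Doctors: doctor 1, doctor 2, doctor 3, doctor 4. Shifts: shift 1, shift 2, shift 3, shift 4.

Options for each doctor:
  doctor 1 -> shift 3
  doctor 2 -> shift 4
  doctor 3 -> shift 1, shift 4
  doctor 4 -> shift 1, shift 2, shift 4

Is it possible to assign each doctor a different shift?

A valid assignment of size 4: doctor 1–shift 3, doctor 2–shift 4, doctor 3–shift 1, doctor 4–shift 2.
All 4 doctors are covered.

Yes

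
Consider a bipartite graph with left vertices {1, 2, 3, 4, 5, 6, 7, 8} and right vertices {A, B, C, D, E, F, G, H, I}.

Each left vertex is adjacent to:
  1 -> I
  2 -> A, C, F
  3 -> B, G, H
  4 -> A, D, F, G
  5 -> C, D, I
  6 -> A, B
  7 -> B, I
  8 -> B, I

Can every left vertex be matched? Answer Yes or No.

No

The set {1, 7, 8} has only 2 neighbours ({B, I}), so by Hall's theorem at most 7 of the 8 left vertices can be matched.
Hence no matching covers every left vertex.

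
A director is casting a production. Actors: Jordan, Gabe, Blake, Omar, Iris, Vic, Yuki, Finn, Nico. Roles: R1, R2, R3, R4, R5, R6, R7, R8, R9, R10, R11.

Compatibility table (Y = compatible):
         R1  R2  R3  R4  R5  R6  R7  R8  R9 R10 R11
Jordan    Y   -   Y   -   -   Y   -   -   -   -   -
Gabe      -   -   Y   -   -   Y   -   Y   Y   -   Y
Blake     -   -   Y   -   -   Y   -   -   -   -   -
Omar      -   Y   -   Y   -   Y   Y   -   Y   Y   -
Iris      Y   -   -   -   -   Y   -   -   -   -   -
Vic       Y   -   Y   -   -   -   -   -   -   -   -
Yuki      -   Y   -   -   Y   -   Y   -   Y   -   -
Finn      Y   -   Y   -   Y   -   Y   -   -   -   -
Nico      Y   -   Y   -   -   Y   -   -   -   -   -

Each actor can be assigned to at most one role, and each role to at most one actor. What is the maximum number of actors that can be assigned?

7

One maximum matching: Jordan-R1, Gabe-R9, Blake-R3, Omar-R2, Iris-R6, Yuki-R5, Finn-R7.
The set {Jordan, Blake, Iris, Vic, Nico} has only 3 neighbours ({R1, R3, R6}), so by Hall's theorem at most 7 of the 9 actors can be matched.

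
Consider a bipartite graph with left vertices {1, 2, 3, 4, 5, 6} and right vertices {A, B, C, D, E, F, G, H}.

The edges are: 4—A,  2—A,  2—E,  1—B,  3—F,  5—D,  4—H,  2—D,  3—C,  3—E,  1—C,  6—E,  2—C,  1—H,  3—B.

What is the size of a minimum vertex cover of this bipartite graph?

6

{1, 2, 3, 4, 5, 6} is a vertex cover of size 6: every edge has an endpoint in this set.
No smaller cover exists because 1–B, 2–C, 3–F, 4–H, 5–D, 6–E is a matching of size 6, and a cover must include an endpoint of each of these disjoint edges (König's theorem).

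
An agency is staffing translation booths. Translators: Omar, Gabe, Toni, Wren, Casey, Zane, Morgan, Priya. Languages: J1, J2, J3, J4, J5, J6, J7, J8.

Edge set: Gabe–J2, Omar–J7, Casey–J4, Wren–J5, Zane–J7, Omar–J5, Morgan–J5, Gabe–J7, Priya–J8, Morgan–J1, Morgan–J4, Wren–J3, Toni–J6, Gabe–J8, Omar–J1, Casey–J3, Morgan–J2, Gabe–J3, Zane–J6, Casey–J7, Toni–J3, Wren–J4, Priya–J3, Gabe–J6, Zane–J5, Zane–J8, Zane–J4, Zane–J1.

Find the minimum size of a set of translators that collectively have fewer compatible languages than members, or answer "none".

A matching saturating every translator exists, for instance Omar→J5, Gabe→J2, Toni→J6, Wren→J4, Casey→J7, Zane→J8, Morgan→J1, Priya→J3.
By Hall's marriage theorem, this means |N(S)| ≥ |S| for every subset S, so no violating subset exists.

none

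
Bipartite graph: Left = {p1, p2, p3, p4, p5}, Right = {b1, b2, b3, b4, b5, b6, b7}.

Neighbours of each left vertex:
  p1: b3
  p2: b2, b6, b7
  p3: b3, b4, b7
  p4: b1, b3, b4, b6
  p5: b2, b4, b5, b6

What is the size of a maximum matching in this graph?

One maximum matching: p1–b3, p2–b7, p3–b4, p4–b6, p5–b5.
This saturates every left vertex, so 5 is the maximum.

5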